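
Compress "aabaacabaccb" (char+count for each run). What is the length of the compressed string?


Input: aabaacabaccb
Runs:
  'a' x 2 => "a2"
  'b' x 1 => "b1"
  'a' x 2 => "a2"
  'c' x 1 => "c1"
  'a' x 1 => "a1"
  'b' x 1 => "b1"
  'a' x 1 => "a1"
  'c' x 2 => "c2"
  'b' x 1 => "b1"
Compressed: "a2b1a2c1a1b1a1c2b1"
Compressed length: 18

18


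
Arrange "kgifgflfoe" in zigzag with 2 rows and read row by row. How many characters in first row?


Zigzag "kgifgflfoe" into 2 rows:
Placing characters:
  'k' => row 0
  'g' => row 1
  'i' => row 0
  'f' => row 1
  'g' => row 0
  'f' => row 1
  'l' => row 0
  'f' => row 1
  'o' => row 0
  'e' => row 1
Rows:
  Row 0: "kiglo"
  Row 1: "gfffe"
First row length: 5

5


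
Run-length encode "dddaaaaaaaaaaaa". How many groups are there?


Input: dddaaaaaaaaaaaa
Scanning for consecutive runs:
  Group 1: 'd' x 3 (positions 0-2)
  Group 2: 'a' x 12 (positions 3-14)
Total groups: 2

2


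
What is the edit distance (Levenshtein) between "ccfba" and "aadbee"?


Computing edit distance: "ccfba" -> "aadbee"
DP table:
           a    a    d    b    e    e
      0    1    2    3    4    5    6
  c   1    1    2    3    4    5    6
  c   2    2    2    3    4    5    6
  f   3    3    3    3    4    5    6
  b   4    4    4    4    3    4    5
  a   5    4    4    5    4    4    5
Edit distance = dp[5][6] = 5

5


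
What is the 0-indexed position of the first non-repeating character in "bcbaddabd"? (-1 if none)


Input: bcbaddabd
Character frequencies:
  'a': 2
  'b': 3
  'c': 1
  'd': 3
Scanning left to right for freq == 1:
  Position 0 ('b'): freq=3, skip
  Position 1 ('c'): unique! => answer = 1

1


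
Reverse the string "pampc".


Input: pampc
Reading characters right to left:
  Position 4: 'c'
  Position 3: 'p'
  Position 2: 'm'
  Position 1: 'a'
  Position 0: 'p'
Reversed: cpmap

cpmap


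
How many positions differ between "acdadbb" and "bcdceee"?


Comparing "acdadbb" and "bcdceee" position by position:
  Position 0: 'a' vs 'b' => DIFFER
  Position 1: 'c' vs 'c' => same
  Position 2: 'd' vs 'd' => same
  Position 3: 'a' vs 'c' => DIFFER
  Position 4: 'd' vs 'e' => DIFFER
  Position 5: 'b' vs 'e' => DIFFER
  Position 6: 'b' vs 'e' => DIFFER
Positions that differ: 5

5


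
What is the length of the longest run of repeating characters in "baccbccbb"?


Input: "baccbccbb"
Scanning for longest run:
  Position 1 ('a'): new char, reset run to 1
  Position 2 ('c'): new char, reset run to 1
  Position 3 ('c'): continues run of 'c', length=2
  Position 4 ('b'): new char, reset run to 1
  Position 5 ('c'): new char, reset run to 1
  Position 6 ('c'): continues run of 'c', length=2
  Position 7 ('b'): new char, reset run to 1
  Position 8 ('b'): continues run of 'b', length=2
Longest run: 'c' with length 2

2


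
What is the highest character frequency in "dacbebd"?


Input: dacbebd
Character counts:
  'a': 1
  'b': 2
  'c': 1
  'd': 2
  'e': 1
Maximum frequency: 2

2


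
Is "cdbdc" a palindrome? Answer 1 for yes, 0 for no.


Input: cdbdc
Reversed: cdbdc
  Compare pos 0 ('c') with pos 4 ('c'): match
  Compare pos 1 ('d') with pos 3 ('d'): match
Result: palindrome

1


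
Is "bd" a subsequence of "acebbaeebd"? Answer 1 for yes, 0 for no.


Check if "bd" is a subsequence of "acebbaeebd"
Greedy scan:
  Position 0 ('a'): no match needed
  Position 1 ('c'): no match needed
  Position 2 ('e'): no match needed
  Position 3 ('b'): matches sub[0] = 'b'
  Position 4 ('b'): no match needed
  Position 5 ('a'): no match needed
  Position 6 ('e'): no match needed
  Position 7 ('e'): no match needed
  Position 8 ('b'): no match needed
  Position 9 ('d'): matches sub[1] = 'd'
All 2 characters matched => is a subsequence

1


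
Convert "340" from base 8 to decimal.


Input: "340" in base 8
Positional expansion:
  Digit '3' (value 3) x 8^2 = 192
  Digit '4' (value 4) x 8^1 = 32
  Digit '0' (value 0) x 8^0 = 0
Sum = 224

224


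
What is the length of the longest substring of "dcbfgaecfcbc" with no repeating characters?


Input: "dcbfgaecfcbc"
Sliding window (track last position of each char):
  Position 0 ('d'): window [0,0] length 1 -- new best
  Position 1 ('c'): window [0,1] length 2 -- new best
  Position 2 ('b'): window [0,2] length 3 -- new best
  Position 3 ('f'): window [0,3] length 4 -- new best
  Position 4 ('g'): window [0,4] length 5 -- new best
  Position 5 ('a'): window [0,5] length 6 -- new best
  Position 6 ('e'): window [0,6] length 7 -- new best
  Position 7 ('c'): repeat (last at 1), move window start to 2
  Position 7 ('c'): window [2,7] length 6
  Position 8 ('f'): repeat (last at 3), move window start to 4
  Position 8 ('f'): window [4,8] length 5
  Position 9 ('c'): repeat (last at 7), move window start to 8
  Position 9 ('c'): window [8,9] length 2
  Position 10 ('b'): window [8,10] length 3
  Position 11 ('c'): repeat (last at 9), move window start to 10
  Position 11 ('c'): window [10,11] length 2
Longest substring with no repeats: "dcbfgae" with length 7

7


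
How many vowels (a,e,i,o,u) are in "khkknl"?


Input: khkknl
Checking each character:
  'k' at position 0: consonant
  'h' at position 1: consonant
  'k' at position 2: consonant
  'k' at position 3: consonant
  'n' at position 4: consonant
  'l' at position 5: consonant
Total vowels: 0

0


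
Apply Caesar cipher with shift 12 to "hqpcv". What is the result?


Caesar cipher: shift "hqpcv" by 12
  'h' (pos 7) + 12 = pos 19 = 't'
  'q' (pos 16) + 12 = pos 2 = 'c'
  'p' (pos 15) + 12 = pos 1 = 'b'
  'c' (pos 2) + 12 = pos 14 = 'o'
  'v' (pos 21) + 12 = pos 7 = 'h'
Result: tcboh

tcboh


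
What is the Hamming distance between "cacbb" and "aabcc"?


Comparing "cacbb" and "aabcc" position by position:
  Position 0: 'c' vs 'a' => differ
  Position 1: 'a' vs 'a' => same
  Position 2: 'c' vs 'b' => differ
  Position 3: 'b' vs 'c' => differ
  Position 4: 'b' vs 'c' => differ
Total differences (Hamming distance): 4

4


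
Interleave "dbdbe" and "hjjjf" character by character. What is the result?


Interleaving "dbdbe" and "hjjjf":
  Position 0: 'd' from first, 'h' from second => "dh"
  Position 1: 'b' from first, 'j' from second => "bj"
  Position 2: 'd' from first, 'j' from second => "dj"
  Position 3: 'b' from first, 'j' from second => "bj"
  Position 4: 'e' from first, 'f' from second => "ef"
Result: dhbjdjbjef

dhbjdjbjef


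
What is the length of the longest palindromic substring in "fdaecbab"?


Input: "fdaecbab"
Checking substrings for palindromes:
  [5:8] "bab" (len 3) => palindrome
Longest palindromic substring: "bab" with length 3

3


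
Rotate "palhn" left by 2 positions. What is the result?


Input: "palhn", rotate left by 2
First 2 characters: "pa"
Remaining characters: "lhn"
Concatenate remaining + first: "lhn" + "pa" = "lhnpa"

lhnpa


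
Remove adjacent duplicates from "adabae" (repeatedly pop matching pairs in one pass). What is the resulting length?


Input: adabae
Stack-based adjacent duplicate removal:
  Read 'a': push. Stack: a
  Read 'd': push. Stack: ad
  Read 'a': push. Stack: ada
  Read 'b': push. Stack: adab
  Read 'a': push. Stack: adaba
  Read 'e': push. Stack: adabae
Final stack: "adabae" (length 6)

6


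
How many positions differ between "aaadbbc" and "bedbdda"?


Comparing "aaadbbc" and "bedbdda" position by position:
  Position 0: 'a' vs 'b' => DIFFER
  Position 1: 'a' vs 'e' => DIFFER
  Position 2: 'a' vs 'd' => DIFFER
  Position 3: 'd' vs 'b' => DIFFER
  Position 4: 'b' vs 'd' => DIFFER
  Position 5: 'b' vs 'd' => DIFFER
  Position 6: 'c' vs 'a' => DIFFER
Positions that differ: 7

7


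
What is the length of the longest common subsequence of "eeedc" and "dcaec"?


LCS of "eeedc" and "dcaec"
DP table:
           d    c    a    e    c
      0    0    0    0    0    0
  e   0    0    0    0    1    1
  e   0    0    0    0    1    1
  e   0    0    0    0    1    1
  d   0    1    1    1    1    1
  c   0    1    2    2    2    2
LCS length = dp[5][5] = 2

2


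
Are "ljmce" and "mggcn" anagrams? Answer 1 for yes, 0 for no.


Strings: "ljmce", "mggcn"
Sorted first:  cejlm
Sorted second: cggmn
Differ at position 1: 'e' vs 'g' => not anagrams

0


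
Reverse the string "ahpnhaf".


Input: ahpnhaf
Reading characters right to left:
  Position 6: 'f'
  Position 5: 'a'
  Position 4: 'h'
  Position 3: 'n'
  Position 2: 'p'
  Position 1: 'h'
  Position 0: 'a'
Reversed: fahnpha

fahnpha


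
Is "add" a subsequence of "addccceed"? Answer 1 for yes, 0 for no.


Check if "add" is a subsequence of "addccceed"
Greedy scan:
  Position 0 ('a'): matches sub[0] = 'a'
  Position 1 ('d'): matches sub[1] = 'd'
  Position 2 ('d'): matches sub[2] = 'd'
  Position 3 ('c'): no match needed
  Position 4 ('c'): no match needed
  Position 5 ('c'): no match needed
  Position 6 ('e'): no match needed
  Position 7 ('e'): no match needed
  Position 8 ('d'): no match needed
All 3 characters matched => is a subsequence

1


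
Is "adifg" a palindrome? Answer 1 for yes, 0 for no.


Input: adifg
Reversed: gfida
  Compare pos 0 ('a') with pos 4 ('g'): MISMATCH
  Compare pos 1 ('d') with pos 3 ('f'): MISMATCH
Result: not a palindrome

0


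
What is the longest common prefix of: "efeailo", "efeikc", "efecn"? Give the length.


Words: efeailo, efeikc, efecn
  Position 0: all 'e' => match
  Position 1: all 'f' => match
  Position 2: all 'e' => match
  Position 3: ('a', 'i', 'c') => mismatch, stop
LCP = "efe" (length 3)

3


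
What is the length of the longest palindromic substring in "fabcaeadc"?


Input: "fabcaeadc"
Checking substrings for palindromes:
  [4:7] "aea" (len 3) => palindrome
Longest palindromic substring: "aea" with length 3

3


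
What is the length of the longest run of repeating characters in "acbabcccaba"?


Input: "acbabcccaba"
Scanning for longest run:
  Position 1 ('c'): new char, reset run to 1
  Position 2 ('b'): new char, reset run to 1
  Position 3 ('a'): new char, reset run to 1
  Position 4 ('b'): new char, reset run to 1
  Position 5 ('c'): new char, reset run to 1
  Position 6 ('c'): continues run of 'c', length=2
  Position 7 ('c'): continues run of 'c', length=3
  Position 8 ('a'): new char, reset run to 1
  Position 9 ('b'): new char, reset run to 1
  Position 10 ('a'): new char, reset run to 1
Longest run: 'c' with length 3

3


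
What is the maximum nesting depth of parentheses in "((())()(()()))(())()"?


Input: "((())()(()()))(())()"
Tracking depth:
  Position 0 '(': depth becomes 1
  Position 1 '(': depth becomes 2
  Position 2 '(': depth becomes 3
  Position 3 ')': depth becomes 2
  Position 4 ')': depth becomes 1
  Position 5 '(': depth becomes 2
  Position 6 ')': depth becomes 1
  Position 7 '(': depth becomes 2
  Position 8 '(': depth becomes 3
  Position 9 ')': depth becomes 2
  Position 10 '(': depth becomes 3
  Position 11 ')': depth becomes 2
  Position 12 ')': depth becomes 1
  Position 13 ')': depth becomes 0
  Position 14 '(': depth becomes 1
  Position 15 '(': depth becomes 2
  Position 16 ')': depth becomes 1
  Position 17 ')': depth becomes 0
  Position 18 '(': depth becomes 1
  Position 19 ')': depth becomes 0
Maximum depth reached: 3

3


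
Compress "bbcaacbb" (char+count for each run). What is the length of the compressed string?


Input: bbcaacbb
Runs:
  'b' x 2 => "b2"
  'c' x 1 => "c1"
  'a' x 2 => "a2"
  'c' x 1 => "c1"
  'b' x 2 => "b2"
Compressed: "b2c1a2c1b2"
Compressed length: 10

10


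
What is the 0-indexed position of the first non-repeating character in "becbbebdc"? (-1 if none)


Input: becbbebdc
Character frequencies:
  'b': 4
  'c': 2
  'd': 1
  'e': 2
Scanning left to right for freq == 1:
  Position 0 ('b'): freq=4, skip
  Position 1 ('e'): freq=2, skip
  Position 2 ('c'): freq=2, skip
  Position 3 ('b'): freq=4, skip
  Position 4 ('b'): freq=4, skip
  Position 5 ('e'): freq=2, skip
  Position 6 ('b'): freq=4, skip
  Position 7 ('d'): unique! => answer = 7

7


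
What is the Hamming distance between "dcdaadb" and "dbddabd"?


Comparing "dcdaadb" and "dbddabd" position by position:
  Position 0: 'd' vs 'd' => same
  Position 1: 'c' vs 'b' => differ
  Position 2: 'd' vs 'd' => same
  Position 3: 'a' vs 'd' => differ
  Position 4: 'a' vs 'a' => same
  Position 5: 'd' vs 'b' => differ
  Position 6: 'b' vs 'd' => differ
Total differences (Hamming distance): 4

4


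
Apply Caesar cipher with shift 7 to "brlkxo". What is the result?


Caesar cipher: shift "brlkxo" by 7
  'b' (pos 1) + 7 = pos 8 = 'i'
  'r' (pos 17) + 7 = pos 24 = 'y'
  'l' (pos 11) + 7 = pos 18 = 's'
  'k' (pos 10) + 7 = pos 17 = 'r'
  'x' (pos 23) + 7 = pos 4 = 'e'
  'o' (pos 14) + 7 = pos 21 = 'v'
Result: iysrev

iysrev


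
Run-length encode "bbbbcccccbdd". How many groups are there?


Input: bbbbcccccbdd
Scanning for consecutive runs:
  Group 1: 'b' x 4 (positions 0-3)
  Group 2: 'c' x 5 (positions 4-8)
  Group 3: 'b' x 1 (positions 9-9)
  Group 4: 'd' x 2 (positions 10-11)
Total groups: 4

4


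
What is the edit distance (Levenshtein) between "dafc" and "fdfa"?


Computing edit distance: "dafc" -> "fdfa"
DP table:
           f    d    f    a
      0    1    2    3    4
  d   1    1    1    2    3
  a   2    2    2    2    2
  f   3    2    3    2    3
  c   4    3    3    3    3
Edit distance = dp[4][4] = 3

3


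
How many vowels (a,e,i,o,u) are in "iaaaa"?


Input: iaaaa
Checking each character:
  'i' at position 0: vowel (running total: 1)
  'a' at position 1: vowel (running total: 2)
  'a' at position 2: vowel (running total: 3)
  'a' at position 3: vowel (running total: 4)
  'a' at position 4: vowel (running total: 5)
Total vowels: 5

5


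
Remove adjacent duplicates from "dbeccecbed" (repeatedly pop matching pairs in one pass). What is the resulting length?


Input: dbeccecbed
Stack-based adjacent duplicate removal:
  Read 'd': push. Stack: d
  Read 'b': push. Stack: db
  Read 'e': push. Stack: dbe
  Read 'c': push. Stack: dbec
  Read 'c': matches stack top 'c' => pop. Stack: dbe
  Read 'e': matches stack top 'e' => pop. Stack: db
  Read 'c': push. Stack: dbc
  Read 'b': push. Stack: dbcb
  Read 'e': push. Stack: dbcbe
  Read 'd': push. Stack: dbcbed
Final stack: "dbcbed" (length 6)

6


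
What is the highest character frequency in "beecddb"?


Input: beecddb
Character counts:
  'b': 2
  'c': 1
  'd': 2
  'e': 2
Maximum frequency: 2

2


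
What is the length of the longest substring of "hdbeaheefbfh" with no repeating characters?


Input: "hdbeaheefbfh"
Sliding window (track last position of each char):
  Position 0 ('h'): window [0,0] length 1 -- new best
  Position 1 ('d'): window [0,1] length 2 -- new best
  Position 2 ('b'): window [0,2] length 3 -- new best
  Position 3 ('e'): window [0,3] length 4 -- new best
  Position 4 ('a'): window [0,4] length 5 -- new best
  Position 5 ('h'): repeat (last at 0), move window start to 1
  Position 5 ('h'): window [1,5] length 5
  Position 6 ('e'): repeat (last at 3), move window start to 4
  Position 6 ('e'): window [4,6] length 3
  Position 7 ('e'): repeat (last at 6), move window start to 7
  Position 7 ('e'): window [7,7] length 1
  Position 8 ('f'): window [7,8] length 2
  Position 9 ('b'): window [7,9] length 3
  Position 10 ('f'): repeat (last at 8), move window start to 9
  Position 10 ('f'): window [9,10] length 2
  Position 11 ('h'): window [9,11] length 3
Longest substring with no repeats: "hdbea" with length 5

5


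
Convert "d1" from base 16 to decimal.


Input: "d1" in base 16
Positional expansion:
  Digit 'd' (value 13) x 16^1 = 208
  Digit '1' (value 1) x 16^0 = 1
Sum = 209

209


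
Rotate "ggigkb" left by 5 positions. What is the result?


Input: "ggigkb", rotate left by 5
First 5 characters: "ggigk"
Remaining characters: "b"
Concatenate remaining + first: "b" + "ggigk" = "bggigk"

bggigk


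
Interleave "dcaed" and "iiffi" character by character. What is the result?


Interleaving "dcaed" and "iiffi":
  Position 0: 'd' from first, 'i' from second => "di"
  Position 1: 'c' from first, 'i' from second => "ci"
  Position 2: 'a' from first, 'f' from second => "af"
  Position 3: 'e' from first, 'f' from second => "ef"
  Position 4: 'd' from first, 'i' from second => "di"
Result: diciafefdi

diciafefdi


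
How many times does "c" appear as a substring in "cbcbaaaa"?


Searching for "c" in "cbcbaaaa"
Scanning each position:
  Position 0: "c" => MATCH
  Position 1: "b" => no
  Position 2: "c" => MATCH
  Position 3: "b" => no
  Position 4: "a" => no
  Position 5: "a" => no
  Position 6: "a" => no
  Position 7: "a" => no
Total occurrences: 2

2


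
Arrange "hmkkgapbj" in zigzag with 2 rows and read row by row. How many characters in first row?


Zigzag "hmkkgapbj" into 2 rows:
Placing characters:
  'h' => row 0
  'm' => row 1
  'k' => row 0
  'k' => row 1
  'g' => row 0
  'a' => row 1
  'p' => row 0
  'b' => row 1
  'j' => row 0
Rows:
  Row 0: "hkgpj"
  Row 1: "mkab"
First row length: 5

5


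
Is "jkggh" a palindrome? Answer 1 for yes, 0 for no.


Input: jkggh
Reversed: hggkj
  Compare pos 0 ('j') with pos 4 ('h'): MISMATCH
  Compare pos 1 ('k') with pos 3 ('g'): MISMATCH
Result: not a palindrome

0


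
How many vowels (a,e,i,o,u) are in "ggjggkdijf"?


Input: ggjggkdijf
Checking each character:
  'g' at position 0: consonant
  'g' at position 1: consonant
  'j' at position 2: consonant
  'g' at position 3: consonant
  'g' at position 4: consonant
  'k' at position 5: consonant
  'd' at position 6: consonant
  'i' at position 7: vowel (running total: 1)
  'j' at position 8: consonant
  'f' at position 9: consonant
Total vowels: 1

1


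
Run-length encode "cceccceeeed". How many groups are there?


Input: cceccceeeed
Scanning for consecutive runs:
  Group 1: 'c' x 2 (positions 0-1)
  Group 2: 'e' x 1 (positions 2-2)
  Group 3: 'c' x 3 (positions 3-5)
  Group 4: 'e' x 4 (positions 6-9)
  Group 5: 'd' x 1 (positions 10-10)
Total groups: 5

5


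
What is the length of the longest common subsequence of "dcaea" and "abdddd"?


LCS of "dcaea" and "abdddd"
DP table:
           a    b    d    d    d    d
      0    0    0    0    0    0    0
  d   0    0    0    1    1    1    1
  c   0    0    0    1    1    1    1
  a   0    1    1    1    1    1    1
  e   0    1    1    1    1    1    1
  a   0    1    1    1    1    1    1
LCS length = dp[5][6] = 1

1


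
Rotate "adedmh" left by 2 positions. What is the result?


Input: "adedmh", rotate left by 2
First 2 characters: "ad"
Remaining characters: "edmh"
Concatenate remaining + first: "edmh" + "ad" = "edmhad"

edmhad


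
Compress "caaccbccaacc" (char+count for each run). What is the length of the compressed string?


Input: caaccbccaacc
Runs:
  'c' x 1 => "c1"
  'a' x 2 => "a2"
  'c' x 2 => "c2"
  'b' x 1 => "b1"
  'c' x 2 => "c2"
  'a' x 2 => "a2"
  'c' x 2 => "c2"
Compressed: "c1a2c2b1c2a2c2"
Compressed length: 14

14


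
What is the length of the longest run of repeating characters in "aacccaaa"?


Input: "aacccaaa"
Scanning for longest run:
  Position 1 ('a'): continues run of 'a', length=2
  Position 2 ('c'): new char, reset run to 1
  Position 3 ('c'): continues run of 'c', length=2
  Position 4 ('c'): continues run of 'c', length=3
  Position 5 ('a'): new char, reset run to 1
  Position 6 ('a'): continues run of 'a', length=2
  Position 7 ('a'): continues run of 'a', length=3
Longest run: 'c' with length 3

3


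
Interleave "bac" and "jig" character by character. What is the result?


Interleaving "bac" and "jig":
  Position 0: 'b' from first, 'j' from second => "bj"
  Position 1: 'a' from first, 'i' from second => "ai"
  Position 2: 'c' from first, 'g' from second => "cg"
Result: bjaicg

bjaicg


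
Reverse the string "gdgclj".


Input: gdgclj
Reading characters right to left:
  Position 5: 'j'
  Position 4: 'l'
  Position 3: 'c'
  Position 2: 'g'
  Position 1: 'd'
  Position 0: 'g'
Reversed: jlcgdg

jlcgdg


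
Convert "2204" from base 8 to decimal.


Input: "2204" in base 8
Positional expansion:
  Digit '2' (value 2) x 8^3 = 1024
  Digit '2' (value 2) x 8^2 = 128
  Digit '0' (value 0) x 8^1 = 0
  Digit '4' (value 4) x 8^0 = 4
Sum = 1156

1156


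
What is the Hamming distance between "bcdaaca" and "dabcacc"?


Comparing "bcdaaca" and "dabcacc" position by position:
  Position 0: 'b' vs 'd' => differ
  Position 1: 'c' vs 'a' => differ
  Position 2: 'd' vs 'b' => differ
  Position 3: 'a' vs 'c' => differ
  Position 4: 'a' vs 'a' => same
  Position 5: 'c' vs 'c' => same
  Position 6: 'a' vs 'c' => differ
Total differences (Hamming distance): 5

5


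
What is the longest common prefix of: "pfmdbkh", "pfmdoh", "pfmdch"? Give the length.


Words: pfmdbkh, pfmdoh, pfmdch
  Position 0: all 'p' => match
  Position 1: all 'f' => match
  Position 2: all 'm' => match
  Position 3: all 'd' => match
  Position 4: ('b', 'o', 'c') => mismatch, stop
LCP = "pfmd" (length 4)

4


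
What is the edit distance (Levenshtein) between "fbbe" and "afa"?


Computing edit distance: "fbbe" -> "afa"
DP table:
           a    f    a
      0    1    2    3
  f   1    1    1    2
  b   2    2    2    2
  b   3    3    3    3
  e   4    4    4    4
Edit distance = dp[4][3] = 4

4


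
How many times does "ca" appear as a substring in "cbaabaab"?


Searching for "ca" in "cbaabaab"
Scanning each position:
  Position 0: "cb" => no
  Position 1: "ba" => no
  Position 2: "aa" => no
  Position 3: "ab" => no
  Position 4: "ba" => no
  Position 5: "aa" => no
  Position 6: "ab" => no
Total occurrences: 0

0


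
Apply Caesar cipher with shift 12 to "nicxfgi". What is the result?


Caesar cipher: shift "nicxfgi" by 12
  'n' (pos 13) + 12 = pos 25 = 'z'
  'i' (pos 8) + 12 = pos 20 = 'u'
  'c' (pos 2) + 12 = pos 14 = 'o'
  'x' (pos 23) + 12 = pos 9 = 'j'
  'f' (pos 5) + 12 = pos 17 = 'r'
  'g' (pos 6) + 12 = pos 18 = 's'
  'i' (pos 8) + 12 = pos 20 = 'u'
Result: zuojrsu

zuojrsu


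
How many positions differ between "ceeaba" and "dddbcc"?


Comparing "ceeaba" and "dddbcc" position by position:
  Position 0: 'c' vs 'd' => DIFFER
  Position 1: 'e' vs 'd' => DIFFER
  Position 2: 'e' vs 'd' => DIFFER
  Position 3: 'a' vs 'b' => DIFFER
  Position 4: 'b' vs 'c' => DIFFER
  Position 5: 'a' vs 'c' => DIFFER
Positions that differ: 6

6


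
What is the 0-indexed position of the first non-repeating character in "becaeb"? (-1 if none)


Input: becaeb
Character frequencies:
  'a': 1
  'b': 2
  'c': 1
  'e': 2
Scanning left to right for freq == 1:
  Position 0 ('b'): freq=2, skip
  Position 1 ('e'): freq=2, skip
  Position 2 ('c'): unique! => answer = 2

2


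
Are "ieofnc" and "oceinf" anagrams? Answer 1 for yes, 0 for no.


Strings: "ieofnc", "oceinf"
Sorted first:  cefino
Sorted second: cefino
Sorted forms match => anagrams

1


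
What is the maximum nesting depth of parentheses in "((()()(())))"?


Input: "((()()(())))"
Tracking depth:
  Position 0 '(': depth becomes 1
  Position 1 '(': depth becomes 2
  Position 2 '(': depth becomes 3
  Position 3 ')': depth becomes 2
  Position 4 '(': depth becomes 3
  Position 5 ')': depth becomes 2
  Position 6 '(': depth becomes 3
  Position 7 '(': depth becomes 4
  Position 8 ')': depth becomes 3
  Position 9 ')': depth becomes 2
  Position 10 ')': depth becomes 1
  Position 11 ')': depth becomes 0
Maximum depth reached: 4

4


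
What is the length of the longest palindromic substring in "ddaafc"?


Input: "ddaafc"
Checking substrings for palindromes:
  [0:2] "dd" (len 2) => palindrome
  [2:4] "aa" (len 2) => palindrome
Longest palindromic substring: "dd" with length 2

2


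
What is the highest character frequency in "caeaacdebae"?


Input: caeaacdebae
Character counts:
  'a': 4
  'b': 1
  'c': 2
  'd': 1
  'e': 3
Maximum frequency: 4

4


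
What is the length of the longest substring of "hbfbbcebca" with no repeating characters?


Input: "hbfbbcebca"
Sliding window (track last position of each char):
  Position 0 ('h'): window [0,0] length 1 -- new best
  Position 1 ('b'): window [0,1] length 2 -- new best
  Position 2 ('f'): window [0,2] length 3 -- new best
  Position 3 ('b'): repeat (last at 1), move window start to 2
  Position 3 ('b'): window [2,3] length 2
  Position 4 ('b'): repeat (last at 3), move window start to 4
  Position 4 ('b'): window [4,4] length 1
  Position 5 ('c'): window [4,5] length 2
  Position 6 ('e'): window [4,6] length 3
  Position 7 ('b'): repeat (last at 4), move window start to 5
  Position 7 ('b'): window [5,7] length 3
  Position 8 ('c'): repeat (last at 5), move window start to 6
  Position 8 ('c'): window [6,8] length 3
  Position 9 ('a'): window [6,9] length 4 -- new best
Longest substring with no repeats: "ebca" with length 4

4


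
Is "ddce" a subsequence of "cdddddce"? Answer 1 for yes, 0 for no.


Check if "ddce" is a subsequence of "cdddddce"
Greedy scan:
  Position 0 ('c'): no match needed
  Position 1 ('d'): matches sub[0] = 'd'
  Position 2 ('d'): matches sub[1] = 'd'
  Position 3 ('d'): no match needed
  Position 4 ('d'): no match needed
  Position 5 ('d'): no match needed
  Position 6 ('c'): matches sub[2] = 'c'
  Position 7 ('e'): matches sub[3] = 'e'
All 4 characters matched => is a subsequence

1


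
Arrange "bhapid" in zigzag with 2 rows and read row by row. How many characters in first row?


Zigzag "bhapid" into 2 rows:
Placing characters:
  'b' => row 0
  'h' => row 1
  'a' => row 0
  'p' => row 1
  'i' => row 0
  'd' => row 1
Rows:
  Row 0: "bai"
  Row 1: "hpd"
First row length: 3

3


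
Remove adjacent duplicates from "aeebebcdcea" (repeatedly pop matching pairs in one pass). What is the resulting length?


Input: aeebebcdcea
Stack-based adjacent duplicate removal:
  Read 'a': push. Stack: a
  Read 'e': push. Stack: ae
  Read 'e': matches stack top 'e' => pop. Stack: a
  Read 'b': push. Stack: ab
  Read 'e': push. Stack: abe
  Read 'b': push. Stack: abeb
  Read 'c': push. Stack: abebc
  Read 'd': push. Stack: abebcd
  Read 'c': push. Stack: abebcdc
  Read 'e': push. Stack: abebcdce
  Read 'a': push. Stack: abebcdcea
Final stack: "abebcdcea" (length 9)

9


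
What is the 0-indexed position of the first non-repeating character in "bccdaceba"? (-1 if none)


Input: bccdaceba
Character frequencies:
  'a': 2
  'b': 2
  'c': 3
  'd': 1
  'e': 1
Scanning left to right for freq == 1:
  Position 0 ('b'): freq=2, skip
  Position 1 ('c'): freq=3, skip
  Position 2 ('c'): freq=3, skip
  Position 3 ('d'): unique! => answer = 3

3


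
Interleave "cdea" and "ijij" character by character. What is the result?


Interleaving "cdea" and "ijij":
  Position 0: 'c' from first, 'i' from second => "ci"
  Position 1: 'd' from first, 'j' from second => "dj"
  Position 2: 'e' from first, 'i' from second => "ei"
  Position 3: 'a' from first, 'j' from second => "aj"
Result: cidjeiaj

cidjeiaj


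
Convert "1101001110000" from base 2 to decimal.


Input: "1101001110000" in base 2
Positional expansion:
  Digit '1' (value 1) x 2^12 = 4096
  Digit '1' (value 1) x 2^11 = 2048
  Digit '0' (value 0) x 2^10 = 0
  Digit '1' (value 1) x 2^9 = 512
  Digit '0' (value 0) x 2^8 = 0
  Digit '0' (value 0) x 2^7 = 0
  Digit '1' (value 1) x 2^6 = 64
  Digit '1' (value 1) x 2^5 = 32
  Digit '1' (value 1) x 2^4 = 16
  Digit '0' (value 0) x 2^3 = 0
  Digit '0' (value 0) x 2^2 = 0
  Digit '0' (value 0) x 2^1 = 0
  Digit '0' (value 0) x 2^0 = 0
Sum = 6768

6768


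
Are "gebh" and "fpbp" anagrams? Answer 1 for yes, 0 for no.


Strings: "gebh", "fpbp"
Sorted first:  begh
Sorted second: bfpp
Differ at position 1: 'e' vs 'f' => not anagrams

0


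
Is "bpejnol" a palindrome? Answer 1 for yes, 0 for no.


Input: bpejnol
Reversed: lonjepb
  Compare pos 0 ('b') with pos 6 ('l'): MISMATCH
  Compare pos 1 ('p') with pos 5 ('o'): MISMATCH
  Compare pos 2 ('e') with pos 4 ('n'): MISMATCH
Result: not a palindrome

0


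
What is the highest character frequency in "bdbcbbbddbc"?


Input: bdbcbbbddbc
Character counts:
  'b': 6
  'c': 2
  'd': 3
Maximum frequency: 6

6


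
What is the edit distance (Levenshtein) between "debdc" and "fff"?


Computing edit distance: "debdc" -> "fff"
DP table:
           f    f    f
      0    1    2    3
  d   1    1    2    3
  e   2    2    2    3
  b   3    3    3    3
  d   4    4    4    4
  c   5    5    5    5
Edit distance = dp[5][3] = 5

5


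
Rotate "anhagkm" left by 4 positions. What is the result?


Input: "anhagkm", rotate left by 4
First 4 characters: "anha"
Remaining characters: "gkm"
Concatenate remaining + first: "gkm" + "anha" = "gkmanha"

gkmanha


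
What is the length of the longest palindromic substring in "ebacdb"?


Input: "ebacdb"
Checking substrings for palindromes:
  No multi-char palindromic substrings found
Longest palindromic substring: "e" with length 1

1


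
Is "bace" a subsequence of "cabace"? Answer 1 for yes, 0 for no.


Check if "bace" is a subsequence of "cabace"
Greedy scan:
  Position 0 ('c'): no match needed
  Position 1 ('a'): no match needed
  Position 2 ('b'): matches sub[0] = 'b'
  Position 3 ('a'): matches sub[1] = 'a'
  Position 4 ('c'): matches sub[2] = 'c'
  Position 5 ('e'): matches sub[3] = 'e'
All 4 characters matched => is a subsequence

1


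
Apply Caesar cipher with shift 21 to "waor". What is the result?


Caesar cipher: shift "waor" by 21
  'w' (pos 22) + 21 = pos 17 = 'r'
  'a' (pos 0) + 21 = pos 21 = 'v'
  'o' (pos 14) + 21 = pos 9 = 'j'
  'r' (pos 17) + 21 = pos 12 = 'm'
Result: rvjm

rvjm


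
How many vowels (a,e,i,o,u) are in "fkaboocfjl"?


Input: fkaboocfjl
Checking each character:
  'f' at position 0: consonant
  'k' at position 1: consonant
  'a' at position 2: vowel (running total: 1)
  'b' at position 3: consonant
  'o' at position 4: vowel (running total: 2)
  'o' at position 5: vowel (running total: 3)
  'c' at position 6: consonant
  'f' at position 7: consonant
  'j' at position 8: consonant
  'l' at position 9: consonant
Total vowels: 3

3


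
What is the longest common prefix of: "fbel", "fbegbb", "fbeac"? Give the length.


Words: fbel, fbegbb, fbeac
  Position 0: all 'f' => match
  Position 1: all 'b' => match
  Position 2: all 'e' => match
  Position 3: ('l', 'g', 'a') => mismatch, stop
LCP = "fbe" (length 3)

3


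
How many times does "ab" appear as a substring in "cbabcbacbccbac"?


Searching for "ab" in "cbabcbacbccbac"
Scanning each position:
  Position 0: "cb" => no
  Position 1: "ba" => no
  Position 2: "ab" => MATCH
  Position 3: "bc" => no
  Position 4: "cb" => no
  Position 5: "ba" => no
  Position 6: "ac" => no
  Position 7: "cb" => no
  Position 8: "bc" => no
  Position 9: "cc" => no
  Position 10: "cb" => no
  Position 11: "ba" => no
  Position 12: "ac" => no
Total occurrences: 1

1


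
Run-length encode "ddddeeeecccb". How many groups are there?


Input: ddddeeeecccb
Scanning for consecutive runs:
  Group 1: 'd' x 4 (positions 0-3)
  Group 2: 'e' x 4 (positions 4-7)
  Group 3: 'c' x 3 (positions 8-10)
  Group 4: 'b' x 1 (positions 11-11)
Total groups: 4

4


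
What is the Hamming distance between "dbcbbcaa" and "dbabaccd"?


Comparing "dbcbbcaa" and "dbabaccd" position by position:
  Position 0: 'd' vs 'd' => same
  Position 1: 'b' vs 'b' => same
  Position 2: 'c' vs 'a' => differ
  Position 3: 'b' vs 'b' => same
  Position 4: 'b' vs 'a' => differ
  Position 5: 'c' vs 'c' => same
  Position 6: 'a' vs 'c' => differ
  Position 7: 'a' vs 'd' => differ
Total differences (Hamming distance): 4

4


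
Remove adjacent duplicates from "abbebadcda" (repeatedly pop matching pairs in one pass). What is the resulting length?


Input: abbebadcda
Stack-based adjacent duplicate removal:
  Read 'a': push. Stack: a
  Read 'b': push. Stack: ab
  Read 'b': matches stack top 'b' => pop. Stack: a
  Read 'e': push. Stack: ae
  Read 'b': push. Stack: aeb
  Read 'a': push. Stack: aeba
  Read 'd': push. Stack: aebad
  Read 'c': push. Stack: aebadc
  Read 'd': push. Stack: aebadcd
  Read 'a': push. Stack: aebadcda
Final stack: "aebadcda" (length 8)

8


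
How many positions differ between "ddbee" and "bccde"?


Comparing "ddbee" and "bccde" position by position:
  Position 0: 'd' vs 'b' => DIFFER
  Position 1: 'd' vs 'c' => DIFFER
  Position 2: 'b' vs 'c' => DIFFER
  Position 3: 'e' vs 'd' => DIFFER
  Position 4: 'e' vs 'e' => same
Positions that differ: 4

4


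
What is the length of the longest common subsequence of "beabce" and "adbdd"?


LCS of "beabce" and "adbdd"
DP table:
           a    d    b    d    d
      0    0    0    0    0    0
  b   0    0    0    1    1    1
  e   0    0    0    1    1    1
  a   0    1    1    1    1    1
  b   0    1    1    2    2    2
  c   0    1    1    2    2    2
  e   0    1    1    2    2    2
LCS length = dp[6][5] = 2

2


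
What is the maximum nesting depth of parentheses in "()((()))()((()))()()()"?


Input: "()((()))()((()))()()()"
Tracking depth:
  Position 0 '(': depth becomes 1
  Position 1 ')': depth becomes 0
  Position 2 '(': depth becomes 1
  Position 3 '(': depth becomes 2
  Position 4 '(': depth becomes 3
  Position 5 ')': depth becomes 2
  Position 6 ')': depth becomes 1
  Position 7 ')': depth becomes 0
  Position 8 '(': depth becomes 1
  Position 9 ')': depth becomes 0
  Position 10 '(': depth becomes 1
  Position 11 '(': depth becomes 2
  Position 12 '(': depth becomes 3
  Position 13 ')': depth becomes 2
  Position 14 ')': depth becomes 1
  Position 15 ')': depth becomes 0
  Position 16 '(': depth becomes 1
  Position 17 ')': depth becomes 0
  Position 18 '(': depth becomes 1
  Position 19 ')': depth becomes 0
  Position 20 '(': depth becomes 1
  Position 21 ')': depth becomes 0
Maximum depth reached: 3

3


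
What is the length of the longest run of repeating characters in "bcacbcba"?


Input: "bcacbcba"
Scanning for longest run:
  Position 1 ('c'): new char, reset run to 1
  Position 2 ('a'): new char, reset run to 1
  Position 3 ('c'): new char, reset run to 1
  Position 4 ('b'): new char, reset run to 1
  Position 5 ('c'): new char, reset run to 1
  Position 6 ('b'): new char, reset run to 1
  Position 7 ('a'): new char, reset run to 1
Longest run: 'b' with length 1

1


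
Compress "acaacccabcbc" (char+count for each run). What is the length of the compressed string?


Input: acaacccabcbc
Runs:
  'a' x 1 => "a1"
  'c' x 1 => "c1"
  'a' x 2 => "a2"
  'c' x 3 => "c3"
  'a' x 1 => "a1"
  'b' x 1 => "b1"
  'c' x 1 => "c1"
  'b' x 1 => "b1"
  'c' x 1 => "c1"
Compressed: "a1c1a2c3a1b1c1b1c1"
Compressed length: 18

18


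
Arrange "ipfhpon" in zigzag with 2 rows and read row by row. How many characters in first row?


Zigzag "ipfhpon" into 2 rows:
Placing characters:
  'i' => row 0
  'p' => row 1
  'f' => row 0
  'h' => row 1
  'p' => row 0
  'o' => row 1
  'n' => row 0
Rows:
  Row 0: "ifpn"
  Row 1: "pho"
First row length: 4

4


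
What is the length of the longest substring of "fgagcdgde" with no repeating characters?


Input: "fgagcdgde"
Sliding window (track last position of each char):
  Position 0 ('f'): window [0,0] length 1 -- new best
  Position 1 ('g'): window [0,1] length 2 -- new best
  Position 2 ('a'): window [0,2] length 3 -- new best
  Position 3 ('g'): repeat (last at 1), move window start to 2
  Position 3 ('g'): window [2,3] length 2
  Position 4 ('c'): window [2,4] length 3
  Position 5 ('d'): window [2,5] length 4 -- new best
  Position 6 ('g'): repeat (last at 3), move window start to 4
  Position 6 ('g'): window [4,6] length 3
  Position 7 ('d'): repeat (last at 5), move window start to 6
  Position 7 ('d'): window [6,7] length 2
  Position 8 ('e'): window [6,8] length 3
Longest substring with no repeats: "agcd" with length 4

4


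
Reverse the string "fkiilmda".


Input: fkiilmda
Reading characters right to left:
  Position 7: 'a'
  Position 6: 'd'
  Position 5: 'm'
  Position 4: 'l'
  Position 3: 'i'
  Position 2: 'i'
  Position 1: 'k'
  Position 0: 'f'
Reversed: admliikf

admliikf


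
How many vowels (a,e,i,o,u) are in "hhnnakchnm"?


Input: hhnnakchnm
Checking each character:
  'h' at position 0: consonant
  'h' at position 1: consonant
  'n' at position 2: consonant
  'n' at position 3: consonant
  'a' at position 4: vowel (running total: 1)
  'k' at position 5: consonant
  'c' at position 6: consonant
  'h' at position 7: consonant
  'n' at position 8: consonant
  'm' at position 9: consonant
Total vowels: 1

1


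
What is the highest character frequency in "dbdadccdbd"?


Input: dbdadccdbd
Character counts:
  'a': 1
  'b': 2
  'c': 2
  'd': 5
Maximum frequency: 5

5


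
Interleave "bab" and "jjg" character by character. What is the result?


Interleaving "bab" and "jjg":
  Position 0: 'b' from first, 'j' from second => "bj"
  Position 1: 'a' from first, 'j' from second => "aj"
  Position 2: 'b' from first, 'g' from second => "bg"
Result: bjajbg

bjajbg


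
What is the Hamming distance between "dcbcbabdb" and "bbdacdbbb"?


Comparing "dcbcbabdb" and "bbdacdbbb" position by position:
  Position 0: 'd' vs 'b' => differ
  Position 1: 'c' vs 'b' => differ
  Position 2: 'b' vs 'd' => differ
  Position 3: 'c' vs 'a' => differ
  Position 4: 'b' vs 'c' => differ
  Position 5: 'a' vs 'd' => differ
  Position 6: 'b' vs 'b' => same
  Position 7: 'd' vs 'b' => differ
  Position 8: 'b' vs 'b' => same
Total differences (Hamming distance): 7

7


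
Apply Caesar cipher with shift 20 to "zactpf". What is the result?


Caesar cipher: shift "zactpf" by 20
  'z' (pos 25) + 20 = pos 19 = 't'
  'a' (pos 0) + 20 = pos 20 = 'u'
  'c' (pos 2) + 20 = pos 22 = 'w'
  't' (pos 19) + 20 = pos 13 = 'n'
  'p' (pos 15) + 20 = pos 9 = 'j'
  'f' (pos 5) + 20 = pos 25 = 'z'
Result: tuwnjz

tuwnjz


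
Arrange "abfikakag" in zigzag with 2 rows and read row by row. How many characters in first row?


Zigzag "abfikakag" into 2 rows:
Placing characters:
  'a' => row 0
  'b' => row 1
  'f' => row 0
  'i' => row 1
  'k' => row 0
  'a' => row 1
  'k' => row 0
  'a' => row 1
  'g' => row 0
Rows:
  Row 0: "afkkg"
  Row 1: "biaa"
First row length: 5

5


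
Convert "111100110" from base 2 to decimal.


Input: "111100110" in base 2
Positional expansion:
  Digit '1' (value 1) x 2^8 = 256
  Digit '1' (value 1) x 2^7 = 128
  Digit '1' (value 1) x 2^6 = 64
  Digit '1' (value 1) x 2^5 = 32
  Digit '0' (value 0) x 2^4 = 0
  Digit '0' (value 0) x 2^3 = 0
  Digit '1' (value 1) x 2^2 = 4
  Digit '1' (value 1) x 2^1 = 2
  Digit '0' (value 0) x 2^0 = 0
Sum = 486

486


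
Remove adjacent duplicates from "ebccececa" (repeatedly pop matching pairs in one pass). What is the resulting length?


Input: ebccececa
Stack-based adjacent duplicate removal:
  Read 'e': push. Stack: e
  Read 'b': push. Stack: eb
  Read 'c': push. Stack: ebc
  Read 'c': matches stack top 'c' => pop. Stack: eb
  Read 'e': push. Stack: ebe
  Read 'c': push. Stack: ebec
  Read 'e': push. Stack: ebece
  Read 'c': push. Stack: ebecec
  Read 'a': push. Stack: ebececa
Final stack: "ebececa" (length 7)

7


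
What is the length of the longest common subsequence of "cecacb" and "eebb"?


LCS of "cecacb" and "eebb"
DP table:
           e    e    b    b
      0    0    0    0    0
  c   0    0    0    0    0
  e   0    1    1    1    1
  c   0    1    1    1    1
  a   0    1    1    1    1
  c   0    1    1    1    1
  b   0    1    1    2    2
LCS length = dp[6][4] = 2

2


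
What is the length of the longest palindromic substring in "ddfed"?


Input: "ddfed"
Checking substrings for palindromes:
  [0:2] "dd" (len 2) => palindrome
Longest palindromic substring: "dd" with length 2

2


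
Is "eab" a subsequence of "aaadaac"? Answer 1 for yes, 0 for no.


Check if "eab" is a subsequence of "aaadaac"
Greedy scan:
  Position 0 ('a'): no match needed
  Position 1 ('a'): no match needed
  Position 2 ('a'): no match needed
  Position 3 ('d'): no match needed
  Position 4 ('a'): no match needed
  Position 5 ('a'): no match needed
  Position 6 ('c'): no match needed
Only matched 0/3 characters => not a subsequence

0
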